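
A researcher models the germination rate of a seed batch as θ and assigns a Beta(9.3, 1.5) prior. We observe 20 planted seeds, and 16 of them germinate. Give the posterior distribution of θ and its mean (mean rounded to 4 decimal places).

Observing 16 successes and 4 failures updates Beta(9.3, 1.5) by adding the success and failure counts to the two shape parameters: α = 9.3+16 = 25.3, β = 1.5+4 = 5.5.
Posterior mean = α/(α+β) = 25.3/30.8 = 0.8214.

Posterior: Beta(25.3, 5.5); mean ≈ 0.8214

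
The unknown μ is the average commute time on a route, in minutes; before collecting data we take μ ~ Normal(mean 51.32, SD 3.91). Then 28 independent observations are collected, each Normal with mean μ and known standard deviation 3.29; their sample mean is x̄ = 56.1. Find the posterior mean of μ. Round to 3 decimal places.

Posterior mean ≈ 55.982

Prior precision 1/τ₀² = 1/3.91² = 0.0654104; data precision n/σ² = 28/3.29² = 2.58682.
Posterior precision = 0.0654104 + 2.58682 = 2.65223.
Posterior mean = (0.0654104·51.32 + 2.58682·56.1) / 2.65223 = 55.982.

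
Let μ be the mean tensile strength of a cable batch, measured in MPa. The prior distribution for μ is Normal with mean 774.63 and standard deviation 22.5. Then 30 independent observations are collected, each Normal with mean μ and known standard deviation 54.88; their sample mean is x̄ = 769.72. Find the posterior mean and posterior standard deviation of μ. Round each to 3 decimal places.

Posterior mean ≈ 770.533; posterior SD ≈ 9.153

Prior precision 1/τ₀² = 1/22.5² = 0.00197531; data precision n/σ² = 30/54.88² = 0.00996077.
Posterior precision = 0.00197531 + 0.00996077 = 0.0119361, giving posterior SD = 1/√0.0119361 = 9.153.
Posterior mean = (0.00197531·774.63 + 0.00996077·769.72) / 0.0119361 = 770.533.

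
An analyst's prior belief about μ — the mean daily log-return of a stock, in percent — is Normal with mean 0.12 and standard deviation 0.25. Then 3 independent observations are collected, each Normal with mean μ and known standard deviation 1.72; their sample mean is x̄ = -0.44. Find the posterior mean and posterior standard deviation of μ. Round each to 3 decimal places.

Posterior mean ≈ 0.087; posterior SD ≈ 0.242

With known σ, the Normal prior is conjugate. Weight on the data is w = (n/σ²)/(n/σ² + 1/τ₀²) = 1.01406/(1.01406+16.0000) = 0.059601.
Posterior mean = w·x̄ + (1−w)·μ₀ = 0.059601·-0.44 + 0.94040·0.12 = 0.087. Posterior variance = 1/(1.01406+16.0000) = 0.0587749, so SD = 0.242.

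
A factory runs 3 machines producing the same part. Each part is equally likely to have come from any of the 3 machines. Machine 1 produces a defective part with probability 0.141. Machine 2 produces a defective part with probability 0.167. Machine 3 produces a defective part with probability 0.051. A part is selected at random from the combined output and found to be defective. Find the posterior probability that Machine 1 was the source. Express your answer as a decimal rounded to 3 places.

P(defective|M1) = 0.141; P(defective|M2) = 0.167; P(defective|M3) = 0.051.
Prior × likelihood for each source: 0.333333·0.141=0.04700, 0.333333·0.167=0.05567, 0.333333·0.051=0.01700. Summing gives P(defective) = 0.11967.
P(Machine 1 | defective) = 0.04700 / 0.11967 = 0.393.

Posterior probability ≈ 0.393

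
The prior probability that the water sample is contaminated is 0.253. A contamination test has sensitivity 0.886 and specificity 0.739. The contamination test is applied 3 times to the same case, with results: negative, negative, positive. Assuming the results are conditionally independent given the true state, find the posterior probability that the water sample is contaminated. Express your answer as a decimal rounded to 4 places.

Posterior P(H) ≈ 0.0266

With H the event that the water sample is contaminated, the joint likelihood of the observed sequence is P(data|H) = 0.114·0.114·0.886 = 0.011514 and P(data|¬H) = 0.739·0.739·0.261 = 0.14254.
Bayes: P(H|data) = 0.253·0.011514 / (0.253·0.011514 + 0.747·0.14254) = 0.0029132/0.10939 = 0.0266.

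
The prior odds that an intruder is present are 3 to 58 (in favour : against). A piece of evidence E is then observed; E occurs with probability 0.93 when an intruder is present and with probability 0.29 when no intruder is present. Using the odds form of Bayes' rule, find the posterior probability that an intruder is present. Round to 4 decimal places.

Posterior probability ≈ 0.1423

Prior odds = 3/58 = 0.051724. In log-odds, ln(0.051724) = -2.9618.
Add log likelihood ratio: ln(3.2069) = 1.1653.
Posterior log-odds = -1.7965, so posterior odds = exp(-1.7965) = 0.16587. Converting, P(H|E) = 0.16587/1.1659 = 0.1423.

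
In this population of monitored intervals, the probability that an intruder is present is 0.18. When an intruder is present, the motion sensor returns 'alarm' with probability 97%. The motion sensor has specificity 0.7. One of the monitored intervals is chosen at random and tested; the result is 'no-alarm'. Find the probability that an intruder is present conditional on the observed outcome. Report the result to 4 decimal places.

Write H for 'an intruder is present'. Prior odds H:¬H = 0.18/0.82 = 0.21951. For the 'no-alarm' outcome, the likelihood ratio is 0.03/0.7 = 0.042857.
Posterior odds = 0.21951 × 0.042857 = 0.0094077, so P(H|E) = 0.0094077/(1+0.0094077) = 0.0093.

P(H | E) ≈ 0.0093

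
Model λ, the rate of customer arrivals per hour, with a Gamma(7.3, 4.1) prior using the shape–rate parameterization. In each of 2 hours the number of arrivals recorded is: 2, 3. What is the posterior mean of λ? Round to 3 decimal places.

Posterior mean ≈ 2.016

Total count ∑xᵢ = 5 over n = 2 hours.
Gamma is conjugate to the Poisson likelihood: posterior is Gamma(shape = 7.3+5 = 12.3, rate = 4.1+2 = 6.1).
E[λ | data] = 12.3/6.1 = 2.016.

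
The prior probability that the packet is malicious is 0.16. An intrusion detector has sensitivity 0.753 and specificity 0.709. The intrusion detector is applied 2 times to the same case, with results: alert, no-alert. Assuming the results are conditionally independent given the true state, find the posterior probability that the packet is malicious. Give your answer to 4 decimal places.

Let H be the event that the packet is malicious; start with P(H) = 0.16. P('alert'|H) = 0.753, P('alert'|¬H) = 0.291.
Update on result 1 ('alert'): P(H) ← 0.753·0.1600 / (0.753·0.1600 + 0.291·0.8400) = 0.12048/0.36492 = 0.3302.
Update on result 2 ('no-alert'): P(H) ← 0.247·0.3302 / (0.247·0.3302 + 0.709·0.6698) = 0.081548/0.55647 = 0.1465.

Posterior P(H) ≈ 0.1465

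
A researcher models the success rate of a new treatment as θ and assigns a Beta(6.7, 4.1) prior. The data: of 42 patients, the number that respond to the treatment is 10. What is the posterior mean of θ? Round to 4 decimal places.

Observing 10 successes and 32 failures updates Beta(6.7, 4.1) by adding the success and failure counts to the two shape parameters: α = 6.7+10 = 16.7, β = 4.1+32 = 36.1.
E[θ | data] = 16.7/(16.7+36.1) = 0.3163.

Posterior mean ≈ 0.3163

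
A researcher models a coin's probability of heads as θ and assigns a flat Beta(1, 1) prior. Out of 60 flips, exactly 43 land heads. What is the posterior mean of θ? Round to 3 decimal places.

The binomial likelihood is conjugate to the Beta prior: with 43 successes and 17 failures, the posterior is Beta(1+43, 1+17) = Beta(44, 18).
Posterior mean = α/(α+β) = 44/62 = 0.710.

Posterior mean ≈ 0.710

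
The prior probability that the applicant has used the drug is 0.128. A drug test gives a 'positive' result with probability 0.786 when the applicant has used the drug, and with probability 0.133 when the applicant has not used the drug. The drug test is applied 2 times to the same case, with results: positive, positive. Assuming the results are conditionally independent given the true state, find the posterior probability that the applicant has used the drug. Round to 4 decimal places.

Posterior P(H) ≈ 0.8368

Let H be the event that the applicant has used the drug; start with P(H) = 0.128. P('positive'|H) = 0.786, P('positive'|¬H) = 0.133.
Update on result 1 ('positive'): P(H) ← 0.786·0.1280 / (0.786·0.1280 + 0.133·0.8720) = 0.10061/0.21658 = 0.4645.
Update on result 2 ('positive'): P(H) ← 0.786·0.4645 / (0.786·0.4645 + 0.133·0.5355) = 0.36511/0.43633 = 0.8368.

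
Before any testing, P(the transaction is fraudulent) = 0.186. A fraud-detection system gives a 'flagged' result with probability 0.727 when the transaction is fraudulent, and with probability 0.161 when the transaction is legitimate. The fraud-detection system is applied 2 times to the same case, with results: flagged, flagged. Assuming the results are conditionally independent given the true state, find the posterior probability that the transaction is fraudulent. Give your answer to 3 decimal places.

With H the event that the transaction is fraudulent, the joint likelihood of the observed sequence is P(data|H) = 0.727·0.727 = 0.52853 and P(data|¬H) = 0.161·0.161 = 0.025921.
Bayes: P(H|data) = 0.186·0.52853 / (0.186·0.52853 + 0.814·0.025921) = 0.098306/0.11941 = 0.8233.

Posterior P(H) ≈ 0.823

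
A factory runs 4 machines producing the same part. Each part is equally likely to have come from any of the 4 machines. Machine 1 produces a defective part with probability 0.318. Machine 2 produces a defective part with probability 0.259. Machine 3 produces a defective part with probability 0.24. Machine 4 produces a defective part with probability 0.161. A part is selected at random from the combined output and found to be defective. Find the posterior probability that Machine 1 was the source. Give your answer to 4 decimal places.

Posterior probability ≈ 0.3252

P(defective|M1) = 0.318; P(defective|M2) = 0.259; P(defective|M3) = 0.24; P(defective|M4) = 0.161.
Prior × likelihood for each source: 0.25·0.318=0.07950, 0.25·0.259=0.06475, 0.25·0.24=0.06000, 0.25·0.161=0.04025. Summing gives P(defective) = 0.24450.
P(Machine 1 | defective) = 0.07950 / 0.24450 = 0.3252.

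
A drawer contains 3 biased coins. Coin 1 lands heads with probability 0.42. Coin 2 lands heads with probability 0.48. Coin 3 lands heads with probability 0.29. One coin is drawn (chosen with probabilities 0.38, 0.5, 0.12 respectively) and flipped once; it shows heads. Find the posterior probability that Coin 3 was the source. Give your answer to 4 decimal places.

Posterior probability ≈ 0.0801

Tabulate prior·likelihood by source: [1] prior 0.38, lik 0.42, product 0.1596; [2] prior 0.5, lik 0.48, product 0.2400; [3] prior 0.12, lik 0.29, product 0.03480.
Normalizing constant = 0.43440; the posterior for Coin 3 is its product over the sum, 0.03480/0.43440 = 0.0801.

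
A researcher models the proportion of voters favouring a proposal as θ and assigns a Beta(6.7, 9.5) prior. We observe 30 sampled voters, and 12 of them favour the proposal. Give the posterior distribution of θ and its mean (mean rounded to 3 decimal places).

Posterior: Beta(18.7, 27.5); mean ≈ 0.405

The binomial likelihood is conjugate to the Beta prior: with 12 successes and 18 failures, the posterior is Beta(6.7+12, 9.5+18) = Beta(18.7, 27.5).
E[θ | data] = 18.7/(18.7+27.5) = 0.405.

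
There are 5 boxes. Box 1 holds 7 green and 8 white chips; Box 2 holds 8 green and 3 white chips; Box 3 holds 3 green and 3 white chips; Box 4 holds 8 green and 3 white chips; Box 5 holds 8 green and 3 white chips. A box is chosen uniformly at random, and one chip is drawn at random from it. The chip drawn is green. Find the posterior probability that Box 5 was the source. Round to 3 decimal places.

Posterior probability ≈ 0.231

Tabulate prior·likelihood by source: [1] prior 0.2, lik 0.4667, product 0.09333; [2] prior 0.2, lik 0.7273, product 0.1455; [3] prior 0.2, lik 0.5, product 0.1000; [4] prior 0.2, lik 0.7273, product 0.1455; [5] prior 0.2, lik 0.7273, product 0.1455.
Normalizing constant = 0.62970; the posterior for Box 5 is its product over the sum, 0.1455/0.62970 = 0.231.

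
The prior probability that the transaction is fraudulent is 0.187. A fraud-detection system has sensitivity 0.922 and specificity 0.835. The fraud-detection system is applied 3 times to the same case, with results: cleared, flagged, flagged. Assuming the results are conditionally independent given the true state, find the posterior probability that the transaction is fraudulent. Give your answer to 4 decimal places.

With H the event that the transaction is fraudulent, the joint likelihood of the observed sequence is P(data|H) = 0.078·0.922·0.922 = 0.066307 and P(data|¬H) = 0.835·0.165·0.165 = 0.022733.
Bayes: P(H|data) = 0.187·0.066307 / (0.187·0.066307 + 0.813·0.022733) = 0.012399/0.030881 = 0.4015.

Posterior P(H) ≈ 0.4015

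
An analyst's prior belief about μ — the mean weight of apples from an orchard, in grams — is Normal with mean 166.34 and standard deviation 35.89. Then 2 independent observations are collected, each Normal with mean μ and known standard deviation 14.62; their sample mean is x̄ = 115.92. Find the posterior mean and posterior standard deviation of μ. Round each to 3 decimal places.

Prior precision 1/τ₀² = 1/35.89² = 0.00077634; data precision n/σ² = 2/14.62² = 0.00935697.
Posterior precision = 0.00077634 + 0.00935697 = 0.0101333, giving posterior SD = 1/√0.0101333 = 9.934.
Posterior mean = (0.00077634·166.34 + 0.00935697·115.92) / 0.0101333 = 119.783.

Posterior mean ≈ 119.783; posterior SD ≈ 9.934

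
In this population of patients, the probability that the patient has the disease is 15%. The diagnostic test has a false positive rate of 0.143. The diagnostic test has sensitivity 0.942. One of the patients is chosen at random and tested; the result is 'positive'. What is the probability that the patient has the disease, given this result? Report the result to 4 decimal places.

Write H for 'the patient has the disease'. Prior odds H:¬H = 0.15/0.85 = 0.17647. For the 'positive' outcome, the likelihood ratio is 0.942/0.143 = 6.5874.
Posterior odds = 0.17647 × 6.5874 = 1.1625, so P(H|E) = 1.1625/(1+1.1625) = 0.5376.

P(H | E) ≈ 0.5376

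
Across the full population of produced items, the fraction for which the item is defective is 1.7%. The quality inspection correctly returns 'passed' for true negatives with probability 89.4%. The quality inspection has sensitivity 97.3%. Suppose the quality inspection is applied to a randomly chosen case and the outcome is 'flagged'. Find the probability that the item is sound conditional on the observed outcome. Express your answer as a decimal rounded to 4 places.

Write H for 'the item is defective'. Prior odds H:¬H = 0.017/0.983 = 0.017294. For the 'flagged' outcome, the likelihood ratio is 0.973/0.106 = 9.1792.
Posterior odds = 0.017294 × 9.1792 = 0.15875, so P(H|E) = 0.15875/(1+0.15875) = 0.1370. Then P(¬H|E) = 1 − 0.1370 = 0.8630.

P(¬H | E) ≈ 0.8630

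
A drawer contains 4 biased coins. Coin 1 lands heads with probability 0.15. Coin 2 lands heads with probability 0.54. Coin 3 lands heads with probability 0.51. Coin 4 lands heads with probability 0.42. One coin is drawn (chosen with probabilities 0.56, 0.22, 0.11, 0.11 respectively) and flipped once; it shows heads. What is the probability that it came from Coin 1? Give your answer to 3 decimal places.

Posterior probability ≈ 0.275

Tabulate prior·likelihood by source: [1] prior 0.56, lik 0.15, product 0.08400; [2] prior 0.22, lik 0.54, product 0.1188; [3] prior 0.11, lik 0.51, product 0.05610; [4] prior 0.11, lik 0.42, product 0.04620.
Normalizing constant = 0.30510; the posterior for Coin 1 is its product over the sum, 0.08400/0.30510 = 0.275.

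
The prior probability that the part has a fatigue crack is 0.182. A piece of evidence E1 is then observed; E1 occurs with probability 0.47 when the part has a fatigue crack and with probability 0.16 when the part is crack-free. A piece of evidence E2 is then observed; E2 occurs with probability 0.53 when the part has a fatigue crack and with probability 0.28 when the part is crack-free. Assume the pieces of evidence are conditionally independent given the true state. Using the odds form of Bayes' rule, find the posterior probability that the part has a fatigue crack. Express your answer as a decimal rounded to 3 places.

Prior odds = 0.182/(1−0.182) = 0.22249.
Likelihood ratio for E1 = 0.47/0.16 = 2.9375.
Likelihood ratio for E2 = 0.53/0.28 = 1.8929.
Posterior odds = prior odds × LR₁ × LR₂ = 1.2371.
Posterior probability = odds/(1+odds) = 1.2371/2.2371 = 0.553.

Posterior probability ≈ 0.553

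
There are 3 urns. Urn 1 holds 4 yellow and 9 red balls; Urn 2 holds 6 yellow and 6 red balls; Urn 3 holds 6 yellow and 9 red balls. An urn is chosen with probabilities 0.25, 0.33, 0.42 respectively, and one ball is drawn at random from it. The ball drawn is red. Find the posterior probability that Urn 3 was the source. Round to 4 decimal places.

Posterior probability ≈ 0.4271

P(red|Urn 1) = 0.6923; P(red|Urn 2) = 0.5; P(red|Urn 3) = 0.6.
Prior × likelihood for each source: 0.25·0.6923=0.1731, 0.33·0.5=0.1650, 0.42·0.6=0.2520. Summing gives P(red) = 0.59008.
P(Urn 3 | red) = 0.2520 / 0.59008 = 0.4271.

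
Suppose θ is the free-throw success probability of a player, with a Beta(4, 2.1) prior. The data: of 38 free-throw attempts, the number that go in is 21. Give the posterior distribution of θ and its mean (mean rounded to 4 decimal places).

Posterior: Beta(25, 19.1); mean ≈ 0.5669

Observing 21 successes and 17 failures updates Beta(4, 2.1) by adding the success and failure counts to the two shape parameters: α = 4+21 = 25, β = 2.1+17 = 19.1.
E[θ | data] = 25/(25+19.1) = 0.5669.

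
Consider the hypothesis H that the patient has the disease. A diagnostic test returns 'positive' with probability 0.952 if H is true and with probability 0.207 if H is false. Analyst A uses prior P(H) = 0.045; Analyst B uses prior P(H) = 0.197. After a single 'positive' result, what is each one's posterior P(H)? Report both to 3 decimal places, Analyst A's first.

Analyst A: 0.178; Analyst B: 0.530

P('+'|H) = 0.952, P('+'|¬H) = 0.207.
Analyst A: numerator 0.952·0.045 = 0.042840; evidence = 0.042840+0.207·0.955 = 0.24052; posterior = 0.178.
Analyst B: numerator 0.952·0.197 = 0.18754; evidence = 0.18754+0.207·0.803 = 0.35376; posterior = 0.530.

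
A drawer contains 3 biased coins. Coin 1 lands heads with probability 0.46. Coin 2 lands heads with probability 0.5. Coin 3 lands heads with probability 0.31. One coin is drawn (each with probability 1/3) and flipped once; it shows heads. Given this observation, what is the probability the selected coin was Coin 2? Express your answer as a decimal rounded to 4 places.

Posterior probability ≈ 0.3937

P(heads|C1) = 0.46; P(heads|C2) = 0.5; P(heads|C3) = 0.31.
Prior × likelihood for each source: 0.333333·0.46=0.1533, 0.333333·0.5=0.1667, 0.333333·0.31=0.1033. Summing gives P(heads) = 0.42333.
P(Coin 2 | heads) = 0.1667 / 0.42333 = 0.3937.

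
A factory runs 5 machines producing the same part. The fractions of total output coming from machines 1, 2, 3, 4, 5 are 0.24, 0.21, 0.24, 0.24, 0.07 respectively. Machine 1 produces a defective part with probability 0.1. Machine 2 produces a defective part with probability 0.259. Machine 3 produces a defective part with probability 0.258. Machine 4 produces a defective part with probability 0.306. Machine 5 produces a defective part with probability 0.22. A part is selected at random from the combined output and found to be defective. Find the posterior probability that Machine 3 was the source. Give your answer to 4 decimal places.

Posterior probability ≈ 0.2702

P(defective|M1) = 0.1; P(defective|M2) = 0.259; P(defective|M3) = 0.258; P(defective|M4) = 0.306; P(defective|M5) = 0.22.
Prior × likelihood for each source: 0.24·0.1=0.02400, 0.21·0.259=0.05439, 0.24·0.258=0.06192, 0.24·0.306=0.07344, 0.07·0.22=0.01540. Summing gives P(defective) = 0.22915.
P(Machine 3 | defective) = 0.06192 / 0.22915 = 0.2702.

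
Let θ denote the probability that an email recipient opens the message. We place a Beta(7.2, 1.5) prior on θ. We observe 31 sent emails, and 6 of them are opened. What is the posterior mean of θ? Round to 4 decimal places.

Observing 6 successes and 25 failures updates Beta(7.2, 1.5) by adding the success and failure counts to the two shape parameters: α = 7.2+6 = 13.2, β = 1.5+25 = 26.5.
Posterior mean = α/(α+β) = 13.2/39.7 = 0.3325.

Posterior mean ≈ 0.3325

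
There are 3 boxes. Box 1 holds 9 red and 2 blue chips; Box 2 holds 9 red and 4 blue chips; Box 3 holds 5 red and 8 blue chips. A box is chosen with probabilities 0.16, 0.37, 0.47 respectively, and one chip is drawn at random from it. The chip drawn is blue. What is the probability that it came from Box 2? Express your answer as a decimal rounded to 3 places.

Posterior probability ≈ 0.263

Tabulate prior·likelihood by source: [1] prior 0.16, lik 0.1818, product 0.02909; [2] prior 0.37, lik 0.3077, product 0.1138; [3] prior 0.47, lik 0.6154, product 0.2892.
Normalizing constant = 0.43217; the posterior for Box 2 is its product over the sum, 0.1138/0.43217 = 0.263.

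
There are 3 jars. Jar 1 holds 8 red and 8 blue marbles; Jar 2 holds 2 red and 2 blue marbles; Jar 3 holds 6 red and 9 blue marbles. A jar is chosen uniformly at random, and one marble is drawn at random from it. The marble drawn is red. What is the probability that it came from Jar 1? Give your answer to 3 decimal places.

Posterior probability ≈ 0.357

Tabulate prior·likelihood by source: [1] prior 0.333333, lik 0.5, product 0.1667; [2] prior 0.333333, lik 0.5, product 0.1667; [3] prior 0.333333, lik 0.4, product 0.1333.
Normalizing constant = 0.46667; the posterior for Jar 1 is its product over the sum, 0.1667/0.46667 = 0.357.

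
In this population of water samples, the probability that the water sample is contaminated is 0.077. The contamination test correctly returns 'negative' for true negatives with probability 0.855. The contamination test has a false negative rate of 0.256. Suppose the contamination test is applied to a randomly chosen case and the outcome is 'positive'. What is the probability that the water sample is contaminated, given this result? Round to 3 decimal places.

P(H | E) ≈ 0.300

Write H for 'the water sample is contaminated'. Prior odds H:¬H = 0.077/0.923 = 0.083424. For the 'positive' outcome, the likelihood ratio is 0.744/0.145 = 5.1310.
Posterior odds = 0.083424 × 5.1310 = 0.42805, so P(H|E) = 0.42805/(1+0.42805) = 0.300.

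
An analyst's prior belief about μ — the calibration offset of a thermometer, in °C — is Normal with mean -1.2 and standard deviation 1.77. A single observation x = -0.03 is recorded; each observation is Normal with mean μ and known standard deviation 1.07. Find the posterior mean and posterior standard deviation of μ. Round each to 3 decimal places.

Prior precision 1/τ₀² = 1/1.77² = 0.319193; data precision n/σ² = 1/1.07² = 0.873439.
Posterior precision = 0.319193 + 0.873439 = 1.19263, giving posterior SD = 1/√1.19263 = 0.916.
Posterior mean = (0.319193·-1.2 + 0.873439·-0.03) / 1.19263 = -0.343.

Posterior mean ≈ -0.343; posterior SD ≈ 0.916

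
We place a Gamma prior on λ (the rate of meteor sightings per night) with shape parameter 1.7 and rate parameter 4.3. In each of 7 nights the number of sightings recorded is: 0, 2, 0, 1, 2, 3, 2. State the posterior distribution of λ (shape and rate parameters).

Total count ∑xᵢ = 10 over n = 7 nights.
Gamma is conjugate to the Poisson likelihood: posterior is Gamma(shape = 1.7+10 = 11.7, rate = 4.3+7 = 11.3).

Posterior: Gamma(shape=11.7, rate=11.3)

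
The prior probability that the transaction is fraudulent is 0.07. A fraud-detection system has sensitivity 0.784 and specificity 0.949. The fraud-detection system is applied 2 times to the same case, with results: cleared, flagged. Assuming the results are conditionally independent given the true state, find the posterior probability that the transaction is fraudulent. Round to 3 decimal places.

Let H be the event that the transaction is fraudulent; start with P(H) = 0.07. P('flagged'|H) = 0.784, P('flagged'|¬H) = 0.051.
Update on result 1 ('cleared'): P(H) ← 0.216·0.0700 / (0.216·0.0700 + 0.949·0.9300) = 0.015120/0.89769 = 0.0168.
Update on result 2 ('flagged'): P(H) ← 0.784·0.0168 / (0.784·0.0168 + 0.051·0.9832) = 0.013205/0.063346 = 0.2085.

Posterior P(H) ≈ 0.208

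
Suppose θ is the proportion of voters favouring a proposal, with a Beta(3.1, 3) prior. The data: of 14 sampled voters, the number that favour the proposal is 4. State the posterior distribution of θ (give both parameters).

Posterior: Beta(7.1, 13)

The binomial likelihood is conjugate to the Beta prior: with 4 successes and 10 failures, the posterior is Beta(3.1+4, 3+10) = Beta(7.1, 13).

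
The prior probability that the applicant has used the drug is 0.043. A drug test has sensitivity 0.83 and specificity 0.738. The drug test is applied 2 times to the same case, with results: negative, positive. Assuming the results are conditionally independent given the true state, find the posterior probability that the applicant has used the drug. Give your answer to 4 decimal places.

Let H be the event that the applicant has used the drug; start with P(H) = 0.043. P('positive'|H) = 0.83, P('positive'|¬H) = 0.262.
Update on result 1 ('negative'): P(H) ← 0.17·0.0430 / (0.17·0.0430 + 0.738·0.9570) = 0.0073100/0.71358 = 0.0102.
Update on result 2 ('positive'): P(H) ← 0.83·0.0102 / (0.83·0.0102 + 0.262·0.9898) = 0.0085027/0.26782 = 0.0317.

Posterior P(H) ≈ 0.0317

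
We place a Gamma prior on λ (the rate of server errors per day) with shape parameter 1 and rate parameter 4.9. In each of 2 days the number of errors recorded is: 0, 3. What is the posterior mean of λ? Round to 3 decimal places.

Posterior mean ≈ 0.580

The Poisson likelihood adds the total count to the shape and the number of exposure periods to the rate. Here ∑xᵢ = 3 and n = 2, so shape 1→4 and rate 4.9→6.9.
Posterior mean = shape/rate = 4/6.9 = 0.580.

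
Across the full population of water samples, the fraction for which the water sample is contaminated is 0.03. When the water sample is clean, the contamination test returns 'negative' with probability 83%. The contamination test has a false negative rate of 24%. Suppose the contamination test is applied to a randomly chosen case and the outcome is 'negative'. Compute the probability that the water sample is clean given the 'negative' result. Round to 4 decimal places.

P(¬H | E) ≈ 0.9911

Write H for 'the water sample is contaminated'. Prior odds H:¬H = 0.03/0.97 = 0.030928. For the 'negative' outcome, the likelihood ratio is 0.24/0.83 = 0.28916.
Posterior odds = 0.030928 × 0.28916 = 0.0089430, so P(H|E) = 0.0089430/(1+0.0089430) = 0.0089. Then P(¬H|E) = 1 − 0.0089 = 0.9911.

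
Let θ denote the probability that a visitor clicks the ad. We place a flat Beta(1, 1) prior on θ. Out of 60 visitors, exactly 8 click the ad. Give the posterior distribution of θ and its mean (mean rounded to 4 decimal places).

Posterior: Beta(9, 53); mean ≈ 0.1452

The binomial likelihood is conjugate to the Beta prior: with 8 successes and 52 failures, the posterior is Beta(1+8, 1+52) = Beta(9, 53).
E[θ | data] = 9/(9+53) = 0.1452.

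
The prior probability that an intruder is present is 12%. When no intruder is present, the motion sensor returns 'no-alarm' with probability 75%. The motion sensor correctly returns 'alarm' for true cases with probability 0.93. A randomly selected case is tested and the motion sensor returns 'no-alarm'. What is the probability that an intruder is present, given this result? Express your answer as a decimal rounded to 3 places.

Write H for 'an intruder is present'. Prior odds H:¬H = 0.12/0.88 = 0.13636. For the 'no-alarm' outcome, the likelihood ratio is 0.07/0.75 = 0.093333.
Posterior odds = 0.13636 × 0.093333 = 0.012727, so P(H|E) = 0.012727/(1+0.012727) = 0.013.

P(H | E) ≈ 0.013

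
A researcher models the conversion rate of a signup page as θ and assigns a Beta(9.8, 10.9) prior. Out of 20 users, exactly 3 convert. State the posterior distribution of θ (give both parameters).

Posterior: Beta(12.8, 27.9)

Observing 3 successes and 17 failures updates Beta(9.8, 10.9) by adding the success and failure counts to the two shape parameters: α = 9.8+3 = 12.8, β = 10.9+17 = 27.9.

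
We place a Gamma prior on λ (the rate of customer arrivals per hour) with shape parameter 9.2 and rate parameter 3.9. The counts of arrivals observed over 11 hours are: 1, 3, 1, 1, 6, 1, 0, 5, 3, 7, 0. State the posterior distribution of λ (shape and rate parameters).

Posterior: Gamma(shape=37.2, rate=14.9)

The Poisson likelihood adds the total count to the shape and the number of exposure periods to the rate. Here ∑xᵢ = 28 and n = 11, so shape 9.2→37.2 and rate 3.9→14.9.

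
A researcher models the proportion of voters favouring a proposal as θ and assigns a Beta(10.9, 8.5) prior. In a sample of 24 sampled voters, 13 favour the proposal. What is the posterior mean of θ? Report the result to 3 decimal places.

The binomial likelihood is conjugate to the Beta prior: with 13 successes and 11 failures, the posterior is Beta(10.9+13, 8.5+11) = Beta(23.9, 19.5).
Posterior mean = α/(α+β) = 23.9/43.4 = 0.551.

Posterior mean ≈ 0.551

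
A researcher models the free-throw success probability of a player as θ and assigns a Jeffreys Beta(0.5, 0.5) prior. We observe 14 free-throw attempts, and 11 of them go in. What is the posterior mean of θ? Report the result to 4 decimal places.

The binomial likelihood is conjugate to the Beta prior: with 11 successes and 3 failures, the posterior is Beta(0.5+11, 0.5+3) = Beta(11.5, 3.5).
Posterior mean = α/(α+β) = 11.5/15 = 0.7667.

Posterior mean ≈ 0.7667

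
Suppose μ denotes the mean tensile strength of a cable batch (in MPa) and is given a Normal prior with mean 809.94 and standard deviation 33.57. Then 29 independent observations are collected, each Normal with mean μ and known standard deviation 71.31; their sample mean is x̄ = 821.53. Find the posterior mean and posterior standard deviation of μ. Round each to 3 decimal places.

Posterior mean ≈ 819.969; posterior SD ≈ 12.318

Prior precision 1/τ₀² = 1/33.57² = 0.00088735; data precision n/σ² = 29/71.31² = 0.00570292.
Posterior precision = 0.00088735 + 0.00570292 = 0.00659027, giving posterior SD = 1/√0.00659027 = 12.318.
Posterior mean = (0.00088735·809.94 + 0.00570292·821.53) / 0.00659027 = 819.969.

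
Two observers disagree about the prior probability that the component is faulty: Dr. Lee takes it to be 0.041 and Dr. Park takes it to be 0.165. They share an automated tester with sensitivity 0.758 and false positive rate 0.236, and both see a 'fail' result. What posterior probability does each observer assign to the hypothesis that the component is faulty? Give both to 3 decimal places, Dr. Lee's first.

Dr. Lee: 0.121; Dr. Park: 0.388

The likelihood ratio for a 'fail' result is 0.758/0.236 = 3.2119.
Dr. Lee: prior odds 0.041/0.959 = 0.042753; posterior odds 0.13732; posterior probability 0.121.
Dr. Park: prior odds 0.165/0.835 = 0.19760; posterior odds 0.63468; posterior probability 0.388.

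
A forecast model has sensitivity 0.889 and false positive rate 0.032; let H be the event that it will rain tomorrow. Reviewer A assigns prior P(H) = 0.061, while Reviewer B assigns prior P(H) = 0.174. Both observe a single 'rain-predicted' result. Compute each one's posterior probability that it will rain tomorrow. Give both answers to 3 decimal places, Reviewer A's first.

P('+'|H) = 0.889, P('+'|¬H) = 0.032.
Reviewer A: numerator 0.889·0.061 = 0.054229; evidence = 0.054229+0.032·0.939 = 0.084277; posterior = 0.643.
Reviewer B: numerator 0.889·0.174 = 0.15469; evidence = 0.15469+0.032·0.826 = 0.18112; posterior = 0.854.

Reviewer A: 0.643; Reviewer B: 0.854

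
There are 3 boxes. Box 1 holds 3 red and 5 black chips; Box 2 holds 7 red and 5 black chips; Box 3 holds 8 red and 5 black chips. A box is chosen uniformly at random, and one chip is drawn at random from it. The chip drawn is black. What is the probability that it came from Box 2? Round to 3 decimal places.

P(black|Box 1) = 0.625; P(black|Box 2) = 0.4167; P(black|Box 3) = 0.3846.
Prior × likelihood for each source: 0.333333·0.625=0.2083, 0.333333·0.4167=0.1389, 0.333333·0.3846=0.1282. Summing gives P(black) = 0.47543.
P(Box 2 | black) = 0.1389 / 0.47543 = 0.292.

Posterior probability ≈ 0.292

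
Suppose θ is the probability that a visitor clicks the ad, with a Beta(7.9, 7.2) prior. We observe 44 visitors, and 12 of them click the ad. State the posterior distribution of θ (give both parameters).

Posterior: Beta(19.9, 39.2)

The binomial likelihood is conjugate to the Beta prior: with 12 successes and 32 failures, the posterior is Beta(7.9+12, 7.2+32) = Beta(19.9, 39.2).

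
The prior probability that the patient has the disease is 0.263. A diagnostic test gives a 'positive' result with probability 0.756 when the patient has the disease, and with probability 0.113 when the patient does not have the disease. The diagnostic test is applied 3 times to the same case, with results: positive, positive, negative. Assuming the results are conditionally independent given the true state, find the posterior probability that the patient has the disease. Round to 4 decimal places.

Posterior P(H) ≈ 0.8146

With H the event that the patient has the disease, the joint likelihood of the observed sequence is P(data|H) = 0.756·0.756·0.244 = 0.13945 and P(data|¬H) = 0.113·0.113·0.887 = 0.011326.
Bayes: P(H|data) = 0.263·0.13945 / (0.263·0.13945 + 0.737·0.011326) = 0.036677/0.045024 = 0.8146.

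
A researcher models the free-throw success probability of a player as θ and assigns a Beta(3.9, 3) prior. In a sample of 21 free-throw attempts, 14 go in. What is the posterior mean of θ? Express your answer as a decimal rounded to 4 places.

The binomial likelihood is conjugate to the Beta prior: with 14 successes and 7 failures, the posterior is Beta(3.9+14, 3+7) = Beta(17.9, 10).
E[θ | data] = 17.9/(17.9+10) = 0.6416.

Posterior mean ≈ 0.6416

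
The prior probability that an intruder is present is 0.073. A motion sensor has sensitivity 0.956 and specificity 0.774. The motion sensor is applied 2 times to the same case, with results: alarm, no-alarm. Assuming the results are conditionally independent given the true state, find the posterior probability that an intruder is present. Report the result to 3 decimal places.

With H the event that an intruder is present, the joint likelihood of the observed sequence is P(data|H) = 0.956·0.044 = 0.042064 and P(data|¬H) = 0.226·0.774 = 0.17492.
Bayes: P(H|data) = 0.073·0.042064 / (0.073·0.042064 + 0.927·0.17492) = 0.0030707/0.16523 = 0.0186.

Posterior P(H) ≈ 0.019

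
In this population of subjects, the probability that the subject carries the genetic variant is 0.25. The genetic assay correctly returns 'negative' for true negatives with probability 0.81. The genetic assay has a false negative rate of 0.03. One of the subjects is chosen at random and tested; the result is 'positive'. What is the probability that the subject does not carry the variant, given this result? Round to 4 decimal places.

P(¬H | E) ≈ 0.3701

Write H for 'the subject carries the genetic variant'. Prior odds H:¬H = 0.25/0.75 = 0.33333. For the 'positive' outcome, the likelihood ratio is 0.97/0.19 = 5.1053.
Posterior odds = 0.33333 × 5.1053 = 1.7018, so P(H|E) = 1.7018/(1+1.7018) = 0.6299. Then P(¬H|E) = 1 − 0.6299 = 0.3701.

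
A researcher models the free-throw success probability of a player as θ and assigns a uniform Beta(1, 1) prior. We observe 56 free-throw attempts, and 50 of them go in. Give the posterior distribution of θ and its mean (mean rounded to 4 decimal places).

Posterior: Beta(51, 7); mean ≈ 0.8793

Observing 50 successes and 6 failures updates Beta(1, 1) by adding the success and failure counts to the two shape parameters: α = 1+50 = 51, β = 1+6 = 7.
Posterior mean = α/(α+β) = 51/58 = 0.8793.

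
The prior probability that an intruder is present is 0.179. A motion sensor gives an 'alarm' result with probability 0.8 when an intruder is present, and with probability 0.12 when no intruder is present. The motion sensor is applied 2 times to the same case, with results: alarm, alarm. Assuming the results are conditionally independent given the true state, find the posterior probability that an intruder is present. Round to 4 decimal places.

Posterior P(H) ≈ 0.9065

With H the event that an intruder is present, the joint likelihood of the observed sequence is P(data|H) = 0.8·0.8 = 0.64000 and P(data|¬H) = 0.12·0.12 = 0.014400.
Bayes: P(H|data) = 0.179·0.64000 / (0.179·0.64000 + 0.821·0.014400) = 0.11456/0.12638 = 0.9065.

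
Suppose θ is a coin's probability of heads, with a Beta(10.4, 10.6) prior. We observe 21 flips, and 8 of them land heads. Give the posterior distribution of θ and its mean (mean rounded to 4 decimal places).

Observing 8 successes and 13 failures updates Beta(10.4, 10.6) by adding the success and failure counts to the two shape parameters: α = 10.4+8 = 18.4, β = 10.6+13 = 23.6.
Posterior mean = α/(α+β) = 18.4/42 = 0.4381.

Posterior: Beta(18.4, 23.6); mean ≈ 0.4381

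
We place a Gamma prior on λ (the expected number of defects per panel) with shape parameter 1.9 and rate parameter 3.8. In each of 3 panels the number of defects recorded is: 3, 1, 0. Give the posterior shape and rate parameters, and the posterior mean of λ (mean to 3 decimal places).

Posterior: Gamma(shape=5.9, rate=6.8); mean ≈ 0.868

The Poisson likelihood adds the total count to the shape and the number of exposure periods to the rate. Here ∑xᵢ = 4 and n = 3, so shape 1.9→5.9 and rate 3.8→6.8.
E[λ | data] = 5.9/6.8 = 0.868.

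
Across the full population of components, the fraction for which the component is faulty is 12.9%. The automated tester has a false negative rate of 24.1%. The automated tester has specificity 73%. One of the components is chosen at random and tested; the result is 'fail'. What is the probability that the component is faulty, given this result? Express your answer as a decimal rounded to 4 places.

Let H be the event that the component is faulty. P(H) = 0.129, so P(¬H) = 0.871. With E the 'fail' result, P(E|H) = 0.759 and P(E|¬H) = 0.27.
P(E) = 0.759·0.129 + 0.27·0.871 = 0.097911 + 0.23517 = 0.33308.
By Bayes' theorem, P(H|E) = 0.097911 / 0.33308 = 0.2940.

P(H | E) ≈ 0.2940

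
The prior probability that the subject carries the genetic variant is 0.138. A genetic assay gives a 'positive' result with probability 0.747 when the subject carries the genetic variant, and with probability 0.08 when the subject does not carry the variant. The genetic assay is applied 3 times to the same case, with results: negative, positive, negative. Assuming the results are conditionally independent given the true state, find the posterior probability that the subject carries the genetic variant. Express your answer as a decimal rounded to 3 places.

Posterior P(H) ≈ 0.102

With H the event that the subject carries the genetic variant, the joint likelihood of the observed sequence is P(data|H) = 0.253·0.747·0.253 = 0.047815 and P(data|¬H) = 0.92·0.08·0.92 = 0.067712.
Bayes: P(H|data) = 0.138·0.047815 / (0.138·0.047815 + 0.862·0.067712) = 0.0065984/0.064966 = 0.1016.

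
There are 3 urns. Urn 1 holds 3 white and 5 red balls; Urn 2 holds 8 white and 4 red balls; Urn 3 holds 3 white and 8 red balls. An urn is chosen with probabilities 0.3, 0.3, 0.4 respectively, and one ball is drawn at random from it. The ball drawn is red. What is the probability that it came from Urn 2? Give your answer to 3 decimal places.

Tabulate prior·likelihood by source: [1] prior 0.3, lik 0.625, product 0.1875; [2] prior 0.3, lik 0.3333, product 0.1000; [3] prior 0.4, lik 0.7273, product 0.2909.
Normalizing constant = 0.57841; the posterior for Urn 2 is its product over the sum, 0.1000/0.57841 = 0.173.

Posterior probability ≈ 0.173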